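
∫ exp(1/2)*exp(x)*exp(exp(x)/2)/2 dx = exp(exp(x)/2 + 1/2) + C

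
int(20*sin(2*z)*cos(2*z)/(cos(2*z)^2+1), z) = -5*log(cos(2*z)^2 + 1) + C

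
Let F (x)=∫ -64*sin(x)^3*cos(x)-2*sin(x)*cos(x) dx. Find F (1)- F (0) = -16*sin(1)^4 - sin(1)^2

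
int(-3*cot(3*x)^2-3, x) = cot(3*x) + C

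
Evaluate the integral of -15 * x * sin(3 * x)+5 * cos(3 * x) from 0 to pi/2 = 0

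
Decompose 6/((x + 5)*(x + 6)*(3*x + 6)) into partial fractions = 1/(2*(x + 6)) - 2/(3*(x + 5)) + 1/(6*(x + 2))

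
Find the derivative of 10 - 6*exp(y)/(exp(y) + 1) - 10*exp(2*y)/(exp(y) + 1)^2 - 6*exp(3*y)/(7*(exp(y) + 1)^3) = (-200*exp(3*y) - 224*exp(2*y) - 42*exp(y))/(7*exp(4*y) + 28*exp(3*y) + 42*exp(2*y) + 28*exp(y) + 7)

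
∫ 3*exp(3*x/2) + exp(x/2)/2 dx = (2*exp(x) + 1)*exp(x/2) + C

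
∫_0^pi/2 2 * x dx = pi^2/4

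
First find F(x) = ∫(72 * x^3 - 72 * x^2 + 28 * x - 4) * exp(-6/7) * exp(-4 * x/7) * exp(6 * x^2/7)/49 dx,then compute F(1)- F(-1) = -4*exp(4/7)/7 - 4*exp(-4/7)/7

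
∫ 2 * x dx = x^2 + C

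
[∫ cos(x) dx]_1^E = -sin(1) + sin(E)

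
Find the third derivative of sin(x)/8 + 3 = -cos(x)/8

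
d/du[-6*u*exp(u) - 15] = -6*u*exp(u) - 6*exp(u)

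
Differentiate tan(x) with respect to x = cos(x)^(-2)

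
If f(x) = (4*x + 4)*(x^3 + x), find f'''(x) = 96*x + 24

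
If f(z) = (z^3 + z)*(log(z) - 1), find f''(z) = (6*z^2*log(z) - z^2 + 1)/z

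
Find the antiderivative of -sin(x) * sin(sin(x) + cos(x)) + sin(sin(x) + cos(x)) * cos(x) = -cos(sqrt(2)*sin(x + pi/4)) + C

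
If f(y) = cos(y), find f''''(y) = cos(y)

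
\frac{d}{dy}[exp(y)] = exp(y)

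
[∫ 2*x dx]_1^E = -1 + exp(2)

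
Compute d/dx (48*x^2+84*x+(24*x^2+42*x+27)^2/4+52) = 576*x^3 + 1512*x^2 + 1626*x + 651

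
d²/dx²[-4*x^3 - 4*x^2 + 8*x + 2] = -24*x - 8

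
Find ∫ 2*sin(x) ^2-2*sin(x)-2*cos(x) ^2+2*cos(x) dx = -sin(2*x) + 2*sqrt(2)*sin(x + pi/4) + C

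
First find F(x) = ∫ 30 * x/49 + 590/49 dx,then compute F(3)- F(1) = 1300/49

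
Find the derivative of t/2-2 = 1/2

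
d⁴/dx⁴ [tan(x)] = 24*tan(x)^5 + 40*tan(x)^3 + 16*tan(x)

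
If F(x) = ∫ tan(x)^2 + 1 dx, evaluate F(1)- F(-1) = 2*tan(1)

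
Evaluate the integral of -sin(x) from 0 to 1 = -1 + cos(1)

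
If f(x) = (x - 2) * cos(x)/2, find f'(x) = -x*sin(x)/2 + sin(x) + cos(x)/2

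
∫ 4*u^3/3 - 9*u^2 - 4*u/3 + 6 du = u^4/3 - 3*u^3 - 2*u^2/3 + 6*u + C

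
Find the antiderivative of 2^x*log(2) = 2^x + C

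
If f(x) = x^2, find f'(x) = 2*x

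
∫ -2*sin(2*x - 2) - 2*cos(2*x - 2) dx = -sin(2*x - 2) + cos(2*x - 2) + C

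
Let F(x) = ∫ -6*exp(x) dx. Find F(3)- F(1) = -6*exp(3) + 6*E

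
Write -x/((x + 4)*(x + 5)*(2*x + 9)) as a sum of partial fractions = -18/(2*x + 9) + 5/(x + 5) + 4/(x + 4)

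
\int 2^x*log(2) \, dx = 2^x + C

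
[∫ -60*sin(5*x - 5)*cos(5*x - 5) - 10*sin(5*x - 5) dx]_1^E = -5 + 2*cos(5 - 5*E) + 3*cos(10 - 10*E)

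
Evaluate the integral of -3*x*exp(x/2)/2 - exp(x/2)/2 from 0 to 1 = -5 + 2*exp(1/2)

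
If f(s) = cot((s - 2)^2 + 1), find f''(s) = 2*(4*s^2*cos(s^2 - 4*s + 5)/sin(s^2 - 4*s + 5) - 16*s*cos(s^2 - 4*s + 5)/sin(s^2 - 4*s + 5) - 1 + 16*cos(s^2 - 4*s + 5)/sin(s^2 - 4*s + 5))/sin(s^2 - 4*s + 5)^2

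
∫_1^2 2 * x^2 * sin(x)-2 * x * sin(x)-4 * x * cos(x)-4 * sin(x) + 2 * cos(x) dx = -4*cos(1)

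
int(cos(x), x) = sin(x) + C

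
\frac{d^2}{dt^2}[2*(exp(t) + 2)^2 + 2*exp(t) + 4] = 8*exp(2*t) + 10*exp(t)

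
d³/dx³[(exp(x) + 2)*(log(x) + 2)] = (x^3*exp(x)*log(x) + 2*x^3*exp(x) + 3*x^2*exp(x) - 3*x*exp(x) + 2*exp(x) + 4)/x^3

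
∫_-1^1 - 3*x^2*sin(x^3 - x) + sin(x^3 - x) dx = 0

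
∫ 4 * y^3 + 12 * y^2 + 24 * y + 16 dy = y^4 + 4*y^3 + 12*y^2 + 16*y + C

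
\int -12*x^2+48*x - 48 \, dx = -4*x^3 + 24*x^2 - 48*x + C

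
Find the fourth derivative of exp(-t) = exp(-t)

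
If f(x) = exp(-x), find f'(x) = -exp(-x)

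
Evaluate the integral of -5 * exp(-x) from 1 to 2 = -5*exp(-1) + 5*exp(-2)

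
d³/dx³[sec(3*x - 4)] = 162*tan(3*x - 4)^3*sec(3*x - 4) + 135*tan(3*x - 4)*sec(3*x - 4)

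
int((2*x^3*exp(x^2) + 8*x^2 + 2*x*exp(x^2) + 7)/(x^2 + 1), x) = 8*x + exp(x^2) + acot(x) + C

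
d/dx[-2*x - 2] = -2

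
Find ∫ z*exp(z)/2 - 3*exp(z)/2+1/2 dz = (z - 4)*(exp(z) + 1)/2 + C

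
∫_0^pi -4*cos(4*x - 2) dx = 0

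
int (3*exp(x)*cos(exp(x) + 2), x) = 3*sin(exp(x) + 2) + C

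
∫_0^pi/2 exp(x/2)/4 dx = -1/2 + exp(pi/4)/2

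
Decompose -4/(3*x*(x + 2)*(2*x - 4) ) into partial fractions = -1/(12*(x + 2)) - 1/(12*(x - 2)) + 1/(6*x)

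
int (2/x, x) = 2*log(2*x) + C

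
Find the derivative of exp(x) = exp(x)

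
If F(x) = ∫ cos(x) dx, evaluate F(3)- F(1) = -sin(1) + sin(3)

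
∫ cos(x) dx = sin(x) + C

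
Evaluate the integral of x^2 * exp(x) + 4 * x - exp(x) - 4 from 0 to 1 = -3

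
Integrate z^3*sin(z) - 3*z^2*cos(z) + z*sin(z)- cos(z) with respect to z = -z*(z^2 + 1)*cos(z) + C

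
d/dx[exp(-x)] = -exp(-x)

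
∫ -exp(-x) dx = exp(-x) + C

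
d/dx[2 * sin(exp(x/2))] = exp(x/2)*cos(exp(x/2))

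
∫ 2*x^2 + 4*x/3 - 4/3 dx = 2*x^3/3 + 2*x^2/3 - 4*x/3 + C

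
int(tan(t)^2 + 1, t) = tan(t) + C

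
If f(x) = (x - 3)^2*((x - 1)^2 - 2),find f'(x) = 4*x^3 - 24*x^2 + 40*x - 12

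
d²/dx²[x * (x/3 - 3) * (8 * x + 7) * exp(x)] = 8*x^3*exp(x)/3 - 17*x^2*exp(x)/3 - 275*x*exp(x)/3 - 256*exp(x)/3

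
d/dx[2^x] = 2^x*log(2)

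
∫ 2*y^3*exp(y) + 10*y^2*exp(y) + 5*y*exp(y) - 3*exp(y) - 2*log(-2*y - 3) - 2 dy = y*(2*y^2 + 4*y - 3)*exp(y) - (2*y + 3)*log(-2*y - 3) + C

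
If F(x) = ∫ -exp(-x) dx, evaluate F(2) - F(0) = -1 + exp(-2)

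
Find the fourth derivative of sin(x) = sin(x)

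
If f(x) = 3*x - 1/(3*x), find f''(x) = -2/(3*x^3)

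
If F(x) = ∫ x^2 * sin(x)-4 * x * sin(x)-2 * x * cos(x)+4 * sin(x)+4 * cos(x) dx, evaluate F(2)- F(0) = 4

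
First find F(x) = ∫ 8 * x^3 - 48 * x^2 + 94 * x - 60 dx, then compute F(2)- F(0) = -28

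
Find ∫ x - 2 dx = x^2/2 - 2*x + C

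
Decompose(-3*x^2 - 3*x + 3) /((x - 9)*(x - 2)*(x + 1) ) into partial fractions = 1/(10*(x + 1)) + 5/(7*(x - 2)) - 267/(70*(x - 9))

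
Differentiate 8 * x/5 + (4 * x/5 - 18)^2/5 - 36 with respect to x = 32*x/125 - 104/25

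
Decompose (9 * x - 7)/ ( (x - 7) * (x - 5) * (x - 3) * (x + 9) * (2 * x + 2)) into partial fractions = -11/(5376*(x + 9)) + 1/(192*(x + 1)) + 5/(192*(x - 3)) - 19/(336*(x - 5)) + 7/(256*(x - 7))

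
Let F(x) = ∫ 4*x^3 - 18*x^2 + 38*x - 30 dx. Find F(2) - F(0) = -16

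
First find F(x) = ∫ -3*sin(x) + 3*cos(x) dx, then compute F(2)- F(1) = 3*sqrt(2)*(-sin(pi/4 + 1) + sin(pi/4 + 2))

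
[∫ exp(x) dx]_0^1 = -1 + E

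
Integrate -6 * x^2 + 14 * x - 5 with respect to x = -2*x^3 + 7*x^2 - 5*x + C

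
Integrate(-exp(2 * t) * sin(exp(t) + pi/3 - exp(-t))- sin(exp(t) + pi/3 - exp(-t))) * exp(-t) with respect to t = cos(2*sinh(t) + pi/3) + C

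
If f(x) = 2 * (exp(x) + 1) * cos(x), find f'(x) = 2*sqrt(2)*exp(x)*cos(x + pi/4) - 2*sin(x)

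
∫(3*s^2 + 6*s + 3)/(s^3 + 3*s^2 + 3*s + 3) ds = log((s + 1)^3 + 2) + C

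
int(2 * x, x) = x^2 + C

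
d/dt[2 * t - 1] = 2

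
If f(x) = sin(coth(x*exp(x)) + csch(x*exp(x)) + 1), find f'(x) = -(x*cosh(x*exp(x)) + x + cosh(x*exp(x)) + 1)*exp(x)*cos(coth(x*exp(x)) + csch(x*exp(x)) + 1)/sinh(x*exp(x))^2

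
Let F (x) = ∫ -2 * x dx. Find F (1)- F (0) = -1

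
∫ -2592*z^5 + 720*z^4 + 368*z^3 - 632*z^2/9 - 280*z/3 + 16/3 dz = -432*z^6 + 144*z^5 + 92*z^4 - 632*z^3/27 - 140*z^2/3 + 16*z/3 + C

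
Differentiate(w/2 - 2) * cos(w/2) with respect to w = -w*sin(w/2)/4 + sin(w/2) + cos(w/2)/2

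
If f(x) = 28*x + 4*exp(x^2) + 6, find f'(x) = 8*x*exp(x^2) + 28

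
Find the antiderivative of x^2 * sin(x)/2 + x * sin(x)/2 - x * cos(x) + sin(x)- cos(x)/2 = (-x^2/2 - x/2 - 1)*cos(x) + C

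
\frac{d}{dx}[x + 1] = 1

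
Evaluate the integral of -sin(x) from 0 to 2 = -1 + cos(2)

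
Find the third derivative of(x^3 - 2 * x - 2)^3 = 504*x^6 - 1260*x^4 - 720*x^3 + 720*x^2 + 576*x + 24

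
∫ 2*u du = u^2 + C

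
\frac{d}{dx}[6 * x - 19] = 6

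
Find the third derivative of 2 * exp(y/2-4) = exp(y/2 - 4)/4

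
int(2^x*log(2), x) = 2^x + C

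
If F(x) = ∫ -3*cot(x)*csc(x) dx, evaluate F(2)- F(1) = -3*csc(1) + 3*csc(2)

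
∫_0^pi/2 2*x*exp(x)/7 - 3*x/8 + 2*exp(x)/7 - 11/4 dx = -3*(pi/8 + 3)^2 + pi*exp(pi/2)/7 + 7*pi/8 + 27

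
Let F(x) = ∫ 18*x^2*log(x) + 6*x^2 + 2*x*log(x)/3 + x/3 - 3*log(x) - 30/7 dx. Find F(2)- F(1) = -9/7 + 130*log(2)/3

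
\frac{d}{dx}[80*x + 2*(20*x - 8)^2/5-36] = 320*x - 48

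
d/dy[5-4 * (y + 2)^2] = -8*y - 16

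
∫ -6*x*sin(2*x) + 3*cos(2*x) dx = 3*x*cos(2*x) + C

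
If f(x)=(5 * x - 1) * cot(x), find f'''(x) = -30*x*cot(x)^4 - 40*x*cot(x)^2 - 10*x + 6*cot(x)^4 + 30*cot(x)^3 + 8*cot(x)^2 + 30*cot(x) + 2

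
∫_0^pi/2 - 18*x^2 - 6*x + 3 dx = -3*pi^3/4 - 3*pi^2/4 + 3*pi/2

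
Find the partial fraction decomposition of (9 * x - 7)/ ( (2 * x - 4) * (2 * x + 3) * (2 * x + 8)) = 41/(70*(2*x + 3)) - 43/(120*(x + 4)) + 11/(168*(x - 2))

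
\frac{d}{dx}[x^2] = 2*x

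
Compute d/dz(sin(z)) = cos(z)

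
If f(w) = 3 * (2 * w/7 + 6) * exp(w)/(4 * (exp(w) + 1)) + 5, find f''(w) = (-3*w*exp(2*w) + 3*w*exp(w) - 57*exp(2*w) + 69*exp(w))/(14*exp(3*w) + 42*exp(2*w) + 42*exp(w) + 14)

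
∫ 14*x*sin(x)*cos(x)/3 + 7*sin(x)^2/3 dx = 7*x*sin(x)^2/3 + C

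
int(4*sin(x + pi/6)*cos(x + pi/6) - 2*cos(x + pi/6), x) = 2*(sin(x + pi/6) - 1)*sin(x + pi/6) + C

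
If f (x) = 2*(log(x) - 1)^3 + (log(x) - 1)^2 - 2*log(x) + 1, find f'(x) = (6*log(x)^2 - 10*log(x) + 2)/x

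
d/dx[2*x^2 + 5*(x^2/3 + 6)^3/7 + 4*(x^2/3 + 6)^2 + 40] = 10*x^5/63 + 472*x^3/63 + 612*x/7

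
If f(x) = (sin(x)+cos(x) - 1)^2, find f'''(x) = -8*cos(2*x) + 2*sqrt(2)*cos(x + pi/4)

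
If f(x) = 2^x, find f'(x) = 2^x*log(2)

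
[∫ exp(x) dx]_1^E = -E + exp(E)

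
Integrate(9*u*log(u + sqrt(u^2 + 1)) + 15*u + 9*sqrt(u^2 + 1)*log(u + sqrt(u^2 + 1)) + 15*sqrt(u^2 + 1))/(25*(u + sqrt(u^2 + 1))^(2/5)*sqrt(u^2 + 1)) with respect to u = 3*(u + sqrt(u^2 + 1))^(3/5)*log(u + sqrt(u^2 + 1))/5 + C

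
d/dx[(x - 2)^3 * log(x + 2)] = (3*x^3*log(x + 2) + x^3 - 6*x^2*log(x + 2) - 6*x^2 - 12*x*log(x + 2) + 12*x + 24*log(x + 2) - 8)/(x + 2)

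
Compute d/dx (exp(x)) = exp(x)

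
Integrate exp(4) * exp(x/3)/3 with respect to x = exp(x/3 + 4) + C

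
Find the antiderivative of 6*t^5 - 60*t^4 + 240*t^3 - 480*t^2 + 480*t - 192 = t^6 - 12*t^5 + 60*t^4 - 160*t^3 + 240*t^2 - 192*t + C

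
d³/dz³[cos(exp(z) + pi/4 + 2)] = (exp(2*z)*sin(exp(z) + pi/4 + 2) - 3*exp(z)*cos(exp(z) + pi/4 + 2) - sin(exp(z) + pi/4 + 2))*exp(z)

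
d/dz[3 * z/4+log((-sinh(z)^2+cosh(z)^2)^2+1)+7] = 3/4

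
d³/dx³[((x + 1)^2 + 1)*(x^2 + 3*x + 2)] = 24*x + 30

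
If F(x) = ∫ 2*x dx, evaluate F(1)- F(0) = 1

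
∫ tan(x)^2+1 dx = tan(x) + C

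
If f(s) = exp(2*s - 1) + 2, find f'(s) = 2*exp(2*s - 1)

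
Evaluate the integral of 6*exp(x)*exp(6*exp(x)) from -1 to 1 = -exp(6*exp(-1)) + exp(6*E)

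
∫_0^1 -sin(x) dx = -1 + cos(1)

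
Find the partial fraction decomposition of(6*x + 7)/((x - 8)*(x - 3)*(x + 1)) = 1/(36*(x + 1)) - 5/(4*(x - 3)) + 11/(9*(x - 8))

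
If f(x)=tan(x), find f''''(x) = 24*tan(x)^5 + 40*tan(x)^3 + 16*tan(x)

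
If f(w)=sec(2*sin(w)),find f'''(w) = 2*(12*sin(w)*tan(2*sin(w))^2 + 6*sin(w) - 24*cos(w)^2*tan(2*sin(w))^3 - 20*cos(w)^2*tan(2*sin(w)) + tan(2*sin(w)))*cos(w)/(1 - 2*cos(sin(w))^2)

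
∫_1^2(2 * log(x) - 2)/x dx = -1 + (-1 + log(2))^2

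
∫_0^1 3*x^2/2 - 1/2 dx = 0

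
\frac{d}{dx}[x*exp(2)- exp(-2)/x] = (x^2*exp(4) + 1)*exp(-2)/x^2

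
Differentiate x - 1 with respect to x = 1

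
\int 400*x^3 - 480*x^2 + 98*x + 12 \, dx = 100*x^4 - 160*x^3 + 49*x^2 + 12*x + C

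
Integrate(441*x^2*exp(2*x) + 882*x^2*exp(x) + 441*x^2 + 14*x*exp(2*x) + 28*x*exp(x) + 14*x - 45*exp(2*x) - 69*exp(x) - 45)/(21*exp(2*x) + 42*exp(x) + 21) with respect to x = ((exp(x) + 1)*(147*x^3 + 7*x^2 - 45*x + 315)/21 + exp(x))/(exp(x) + 1) + C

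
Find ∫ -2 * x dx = -x^2 + C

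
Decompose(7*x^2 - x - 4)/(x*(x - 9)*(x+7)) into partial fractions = 173/(56*(x + 7)) + 277/(72*(x - 9)) + 4/(63*x)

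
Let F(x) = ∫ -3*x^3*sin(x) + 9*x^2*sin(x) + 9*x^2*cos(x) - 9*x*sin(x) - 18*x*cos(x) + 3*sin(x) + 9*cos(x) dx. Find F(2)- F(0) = 3*cos(2) + 3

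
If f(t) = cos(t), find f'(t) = -sin(t)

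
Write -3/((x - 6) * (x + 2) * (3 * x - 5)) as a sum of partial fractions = 27/(143*(3*x - 5)) - 3/(88*(x + 2)) - 3/(104*(x - 6))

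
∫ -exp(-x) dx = exp(-x) + C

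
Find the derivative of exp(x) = exp(x)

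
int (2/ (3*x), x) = 2*log(3*x)/3 + C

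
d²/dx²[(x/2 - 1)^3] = 3*x/4 - 3/2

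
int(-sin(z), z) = cos(z) + C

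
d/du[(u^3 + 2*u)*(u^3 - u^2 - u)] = 6*u^5 - 5*u^4 + 4*u^3 - 6*u^2 - 4*u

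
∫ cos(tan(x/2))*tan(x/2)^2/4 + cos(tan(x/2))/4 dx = sin(tan(x/2))/2 + C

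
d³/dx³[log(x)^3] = (6*log(x)^2 - 18*log(x) + 6)/x^3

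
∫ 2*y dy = y^2 + C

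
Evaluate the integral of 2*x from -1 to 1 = 0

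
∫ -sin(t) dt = cos(t) + C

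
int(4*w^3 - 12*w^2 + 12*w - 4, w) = w^4 - 4*w^3 + 6*w^2 - 4*w + C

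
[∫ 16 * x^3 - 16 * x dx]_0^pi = 4*pi*(-2*pi + pi^3)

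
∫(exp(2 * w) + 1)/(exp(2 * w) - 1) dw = log(sinh(w)) + C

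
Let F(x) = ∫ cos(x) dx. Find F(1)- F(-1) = 2*sin(1)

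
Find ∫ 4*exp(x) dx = 4*exp(x) + C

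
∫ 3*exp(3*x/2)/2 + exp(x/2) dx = (exp(x) + 2)*exp(x/2) + C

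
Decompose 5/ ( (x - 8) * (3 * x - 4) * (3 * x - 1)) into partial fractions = 5/(23*(3*x - 1)) - 1/(4*(3*x - 4)) + 1/(92*(x - 8))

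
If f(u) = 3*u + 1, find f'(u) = 3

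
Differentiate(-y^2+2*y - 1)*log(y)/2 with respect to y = (-2*y^2*log(y) - y^2 + 2*y*log(y) + 2*y - 1)/(2*y)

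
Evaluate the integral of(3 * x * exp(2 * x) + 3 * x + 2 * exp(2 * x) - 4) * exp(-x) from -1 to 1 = -2*E + 2*exp(-1)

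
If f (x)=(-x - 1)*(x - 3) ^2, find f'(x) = -3*x^2 + 10*x - 3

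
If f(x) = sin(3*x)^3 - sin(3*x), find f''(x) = -81*sin(3*x)^3 + 63*sin(3*x)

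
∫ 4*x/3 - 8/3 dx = 2*x^2/3 - 8*x/3 + C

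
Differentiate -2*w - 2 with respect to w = -2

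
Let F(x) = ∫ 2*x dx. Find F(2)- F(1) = 3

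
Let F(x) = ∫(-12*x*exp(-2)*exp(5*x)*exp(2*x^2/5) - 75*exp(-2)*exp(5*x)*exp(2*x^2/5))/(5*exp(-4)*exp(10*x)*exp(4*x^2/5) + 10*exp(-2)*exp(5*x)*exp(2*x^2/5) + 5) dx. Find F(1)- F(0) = -3*exp(17/5)/(1 + exp(17/5)) + 3*exp(-2)/(exp(-2) + 1)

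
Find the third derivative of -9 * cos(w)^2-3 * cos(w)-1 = -3*(24*cos(w) + 1)*sin(w)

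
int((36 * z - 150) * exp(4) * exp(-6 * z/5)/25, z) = (4 - 6*z/5)*exp(4 - 6*z/5) + C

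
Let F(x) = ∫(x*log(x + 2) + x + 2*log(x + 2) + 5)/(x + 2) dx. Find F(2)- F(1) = -6*log(3) + 7*log(4)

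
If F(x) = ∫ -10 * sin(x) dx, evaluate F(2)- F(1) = -10*cos(1) + 10*cos(2)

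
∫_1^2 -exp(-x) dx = -exp(-1) + exp(-2)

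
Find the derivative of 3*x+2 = 3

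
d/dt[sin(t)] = cos(t)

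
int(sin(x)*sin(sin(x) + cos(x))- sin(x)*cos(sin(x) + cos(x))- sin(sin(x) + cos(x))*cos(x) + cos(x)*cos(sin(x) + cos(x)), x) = sqrt(2)*sin(sqrt(2)*sin(x + pi/4) + pi/4) + C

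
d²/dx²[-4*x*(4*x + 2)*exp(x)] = -16*x^2*exp(x) - 72*x*exp(x) - 48*exp(x)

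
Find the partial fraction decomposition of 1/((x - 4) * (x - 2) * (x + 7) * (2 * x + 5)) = 8/(1053*(2*x + 5)) - 1/(891*(x + 7)) - 1/(162*(x - 2)) + 1/(286*(x - 4))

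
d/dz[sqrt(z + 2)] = 1/(2*sqrt(z + 2))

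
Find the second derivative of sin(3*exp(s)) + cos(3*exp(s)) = 3*sqrt(2)*(-3*exp(s)*sin(3*exp(s) + pi/4) + cos(3*exp(s) + pi/4))*exp(s)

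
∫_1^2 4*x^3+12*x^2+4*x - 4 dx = 45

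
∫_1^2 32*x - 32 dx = 16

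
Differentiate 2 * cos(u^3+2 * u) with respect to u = -2*(3*u^2 + 2)*sin(u*(u^2 + 2))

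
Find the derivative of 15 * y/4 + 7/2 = 15/4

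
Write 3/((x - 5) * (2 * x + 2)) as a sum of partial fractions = -1/(4*(x + 1)) + 1/(4*(x - 5))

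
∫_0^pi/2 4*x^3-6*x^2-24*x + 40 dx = (-2 + pi/2)^3*(pi/2 + 4) + 32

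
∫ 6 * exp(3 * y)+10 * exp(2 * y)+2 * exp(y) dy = (2*exp(2*y) + 5*exp(y) + 2)*exp(y) + C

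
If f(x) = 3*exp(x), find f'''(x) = 3*exp(x)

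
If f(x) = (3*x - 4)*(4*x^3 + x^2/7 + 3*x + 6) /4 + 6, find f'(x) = 12*x^3 - 327*x^2/28 + 59*x/14 + 3/2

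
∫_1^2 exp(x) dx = -E + exp(2)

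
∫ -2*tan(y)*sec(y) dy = -2/cos(y) + C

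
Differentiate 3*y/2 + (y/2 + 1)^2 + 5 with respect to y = y/2 + 5/2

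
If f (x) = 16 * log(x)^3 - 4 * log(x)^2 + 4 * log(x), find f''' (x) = (96*log(x)^2 - 304*log(x) + 128)/x^3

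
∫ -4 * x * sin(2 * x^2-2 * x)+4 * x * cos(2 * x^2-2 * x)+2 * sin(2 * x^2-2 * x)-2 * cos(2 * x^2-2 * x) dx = sqrt(2)*cos(-2*x^2 + 2*x + pi/4) + C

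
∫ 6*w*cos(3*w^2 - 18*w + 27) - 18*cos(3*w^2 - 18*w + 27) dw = sin(3*(w - 3)^2) + C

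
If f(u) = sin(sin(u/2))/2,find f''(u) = -sin(u/2)*cos(sin(u/2))/8 - sin(sin(u/2))*cos(u/2)^2/8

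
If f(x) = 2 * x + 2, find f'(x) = 2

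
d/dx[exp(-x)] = -exp(-x)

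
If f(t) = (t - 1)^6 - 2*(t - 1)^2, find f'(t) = 6*t^5 - 30*t^4 + 60*t^3 - 60*t^2 + 26*t - 2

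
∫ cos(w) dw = sin(w) + C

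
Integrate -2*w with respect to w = -w^2 + C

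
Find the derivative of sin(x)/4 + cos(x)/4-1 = -sin(x)/4 + cos(x)/4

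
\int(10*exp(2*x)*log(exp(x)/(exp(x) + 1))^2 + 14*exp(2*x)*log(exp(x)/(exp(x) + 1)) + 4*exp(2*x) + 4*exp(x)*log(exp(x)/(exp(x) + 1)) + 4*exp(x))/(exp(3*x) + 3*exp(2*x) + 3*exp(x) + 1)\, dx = (5*(x - log(exp(x) + 1))^2*exp(2*x) + 4*(x - log(exp(x) + 1))*(exp(x) + 1)*exp(x) + 2*(exp(x) + 1)^2)/(exp(x) + 1)^2 + C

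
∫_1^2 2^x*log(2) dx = 2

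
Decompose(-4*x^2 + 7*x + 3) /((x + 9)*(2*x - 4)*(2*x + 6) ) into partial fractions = -16/(11*(x + 9)) + 9/(20*(x + 3)) + 1/(220*(x - 2))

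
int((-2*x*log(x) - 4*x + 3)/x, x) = -(2*x - 3)*(log(x) + 1) + C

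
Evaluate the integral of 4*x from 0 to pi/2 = pi^2/2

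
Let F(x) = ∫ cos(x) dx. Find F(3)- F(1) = -sin(1) + sin(3)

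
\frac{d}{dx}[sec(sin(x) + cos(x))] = sqrt(2)*sin(sqrt(2)*sin(x + pi/4))*cos(x + pi/4)/cos(sqrt(2)*sin(x + pi/4))^2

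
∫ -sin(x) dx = cos(x) + C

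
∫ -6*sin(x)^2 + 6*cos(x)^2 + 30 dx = 30*x + 3*sin(2*x) + C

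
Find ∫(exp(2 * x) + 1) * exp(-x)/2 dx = sinh(x) + C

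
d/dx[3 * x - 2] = 3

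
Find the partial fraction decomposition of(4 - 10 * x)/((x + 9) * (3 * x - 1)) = 1/(14*(3*x - 1)) - 47/(14*(x + 9))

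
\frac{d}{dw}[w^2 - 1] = 2*w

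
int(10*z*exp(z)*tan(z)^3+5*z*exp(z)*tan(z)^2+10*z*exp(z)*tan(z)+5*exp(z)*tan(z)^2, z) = 5*z*exp(z)*tan(z)^2 + C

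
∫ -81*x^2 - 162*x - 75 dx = -27*x^3 - 81*x^2 - 75*x + C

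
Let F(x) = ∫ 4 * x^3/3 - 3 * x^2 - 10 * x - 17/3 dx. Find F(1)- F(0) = -34/3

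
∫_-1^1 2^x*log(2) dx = 3/2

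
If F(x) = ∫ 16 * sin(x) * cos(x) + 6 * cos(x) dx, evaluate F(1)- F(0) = 6*sin(1) + 8*sin(1)^2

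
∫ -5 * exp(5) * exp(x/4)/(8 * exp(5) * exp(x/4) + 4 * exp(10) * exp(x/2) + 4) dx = (4 - exp(x/4 + 5))/(exp(x/4 + 5) + 1) + C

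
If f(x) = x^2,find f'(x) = 2*x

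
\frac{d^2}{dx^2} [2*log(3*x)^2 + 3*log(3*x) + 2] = (-4*log(x) - 4*log(3) + 1)/x^2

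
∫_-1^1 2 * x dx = 0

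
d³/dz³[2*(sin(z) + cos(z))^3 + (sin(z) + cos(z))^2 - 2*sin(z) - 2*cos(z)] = -27*sqrt(2)*sin(3*z + pi/4) - 8*cos(2*z) - sqrt(2)*cos(z + pi/4)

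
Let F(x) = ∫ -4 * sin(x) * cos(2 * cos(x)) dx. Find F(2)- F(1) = -2*sin(2*cos(1)) + 2*sin(2*cos(2))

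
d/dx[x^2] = 2*x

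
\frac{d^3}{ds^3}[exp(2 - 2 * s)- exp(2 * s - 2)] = (-8*exp(4*s - 4) - 8)*exp(2 - 2*s)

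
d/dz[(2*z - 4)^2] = 8*z - 16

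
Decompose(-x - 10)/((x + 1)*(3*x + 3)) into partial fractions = -1/(3*(x + 1)) - 3/(x + 1)^2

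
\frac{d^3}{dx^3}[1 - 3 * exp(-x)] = 3*exp(-x)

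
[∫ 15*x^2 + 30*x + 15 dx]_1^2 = 95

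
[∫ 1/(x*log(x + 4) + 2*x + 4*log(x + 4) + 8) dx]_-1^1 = -log(log(3) + 2) + log(log(5) + 2)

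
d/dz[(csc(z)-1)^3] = -3*(sin(z) - 1)^2*cos(z)/sin(z)^4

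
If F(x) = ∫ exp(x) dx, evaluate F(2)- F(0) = -1 + exp(2)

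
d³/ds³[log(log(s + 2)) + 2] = (2*log(s + 2)^2 + 3*log(s + 2) + 2)/(s^3*log(s + 2)^3 + 6*s^2*log(s + 2)^3 + 12*s*log(s + 2)^3 + 8*log(s + 2)^3)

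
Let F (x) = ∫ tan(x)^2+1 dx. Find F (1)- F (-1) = 2*tan(1)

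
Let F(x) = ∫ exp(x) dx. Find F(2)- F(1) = -E + exp(2)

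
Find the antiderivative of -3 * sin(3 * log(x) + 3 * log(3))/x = cos(3*log(3*x)) + C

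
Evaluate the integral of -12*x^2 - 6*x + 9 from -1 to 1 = 10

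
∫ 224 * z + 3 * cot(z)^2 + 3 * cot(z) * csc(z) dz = 112*z^2 - 3*z - 3*cot(z) - 3*csc(z) + C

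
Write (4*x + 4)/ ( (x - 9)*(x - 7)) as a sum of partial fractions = -16/(x - 7) + 20/(x - 9)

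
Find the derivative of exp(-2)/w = -exp(-2)/w^2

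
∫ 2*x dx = x^2 + C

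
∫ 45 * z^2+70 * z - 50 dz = 15*z^3 + 35*z^2 - 50*z + C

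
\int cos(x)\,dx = sin(x) + C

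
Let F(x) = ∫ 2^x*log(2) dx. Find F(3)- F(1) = 6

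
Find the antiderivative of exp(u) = exp(u) + C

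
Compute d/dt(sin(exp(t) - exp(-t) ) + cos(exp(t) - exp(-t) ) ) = sqrt(2)*(exp(2*t) + 1)*exp(-t)*cos(exp(t) + pi/4 - exp(-t))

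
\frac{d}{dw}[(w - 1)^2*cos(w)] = -w^2*sin(w) + 2*w*sin(w) + 2*w*cos(w) - sin(w) - 2*cos(w)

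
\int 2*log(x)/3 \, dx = 2*x*(log(x) - 1)/3 + C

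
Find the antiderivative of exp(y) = exp(y) + C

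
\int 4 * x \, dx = 2*x^2 + C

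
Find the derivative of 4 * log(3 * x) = 4/x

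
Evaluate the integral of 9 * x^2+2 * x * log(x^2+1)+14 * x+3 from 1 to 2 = -2*log(2) + 5*log(5) + 42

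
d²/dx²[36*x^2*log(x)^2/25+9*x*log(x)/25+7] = (72*x*log(x)^2 + 216*x*log(x) + 72*x + 9)/(25*x)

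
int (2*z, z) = z^2 + C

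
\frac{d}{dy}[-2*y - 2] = -2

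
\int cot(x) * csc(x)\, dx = -csc(x) + C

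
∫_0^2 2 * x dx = 4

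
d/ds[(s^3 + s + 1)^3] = 9*s^8 + 21*s^6 + 18*s^5 + 15*s^4 + 24*s^3 + 12*s^2 + 6*s + 3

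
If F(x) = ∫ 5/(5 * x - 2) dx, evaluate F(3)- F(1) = -log(9) + log(39)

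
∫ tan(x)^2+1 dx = tan(x) + C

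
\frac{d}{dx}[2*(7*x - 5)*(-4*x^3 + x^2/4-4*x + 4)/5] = -224*x^3/5 + 261*x^2/10 - 117*x/5 + 96/5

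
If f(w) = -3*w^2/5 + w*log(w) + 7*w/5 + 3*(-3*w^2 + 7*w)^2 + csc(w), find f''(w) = (1620*w^3 - 3780*w^2 + 1464*w - 5*w/sin(w) + 10*w/sin(w)^3 + 5)/(5*w)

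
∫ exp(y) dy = exp(y) + C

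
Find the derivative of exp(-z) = -exp(-z)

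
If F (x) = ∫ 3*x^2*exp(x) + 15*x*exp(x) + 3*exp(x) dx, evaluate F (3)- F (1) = -6*E + 48*exp(3)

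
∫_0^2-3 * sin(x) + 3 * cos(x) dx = -3 + 3*cos(2) + 3*sin(2)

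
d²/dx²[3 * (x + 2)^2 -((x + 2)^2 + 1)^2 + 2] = -12*x^2 - 48*x - 46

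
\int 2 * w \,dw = w^2 + C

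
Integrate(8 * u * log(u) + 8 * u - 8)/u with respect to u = 8*(u - 1)*log(u) + C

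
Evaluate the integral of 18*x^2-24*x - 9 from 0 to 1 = -15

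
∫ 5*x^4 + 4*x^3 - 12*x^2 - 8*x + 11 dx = x^5 + x^4 - 4*x^3 - 4*x^2 + 11*x + C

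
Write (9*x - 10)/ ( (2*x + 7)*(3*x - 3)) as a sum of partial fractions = 83/(27*(2*x + 7)) - 1/(27*(x - 1))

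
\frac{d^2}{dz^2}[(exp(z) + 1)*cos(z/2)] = -exp(z)*sin(z/2) + 3*exp(z)*cos(z/2)/4 - cos(z/2)/4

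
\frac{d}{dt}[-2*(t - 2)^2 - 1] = 8 - 4*t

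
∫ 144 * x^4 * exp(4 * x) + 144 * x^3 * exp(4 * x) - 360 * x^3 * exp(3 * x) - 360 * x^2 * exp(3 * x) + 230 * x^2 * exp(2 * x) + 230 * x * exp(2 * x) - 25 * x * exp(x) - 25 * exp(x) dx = x*(4*x*(3*x*exp(x) - 5)^2*exp(x) + 15*x*exp(x) - 25)*exp(x) + C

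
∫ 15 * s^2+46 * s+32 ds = 5*s^3 + 23*s^2 + 32*s + C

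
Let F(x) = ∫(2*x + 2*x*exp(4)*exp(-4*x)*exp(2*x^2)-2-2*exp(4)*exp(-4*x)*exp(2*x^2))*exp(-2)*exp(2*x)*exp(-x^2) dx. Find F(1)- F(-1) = -exp(5) - exp(-1) + exp(-5) + E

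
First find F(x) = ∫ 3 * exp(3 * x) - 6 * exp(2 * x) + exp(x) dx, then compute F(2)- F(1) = -2*exp(2) - (-1 + E)^3 + 2*E + (-1 + exp(2))^3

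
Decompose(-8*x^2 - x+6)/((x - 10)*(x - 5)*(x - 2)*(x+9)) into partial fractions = 633/(2926*(x + 9)) - 7/(66*(x - 2)) + 199/(210*(x - 5)) - 201/(190*(x - 10))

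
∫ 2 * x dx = x^2 + C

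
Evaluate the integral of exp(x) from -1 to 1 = E - exp(-1)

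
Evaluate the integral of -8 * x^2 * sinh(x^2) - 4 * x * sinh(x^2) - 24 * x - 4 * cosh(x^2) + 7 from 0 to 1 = -6*cosh(1) - 3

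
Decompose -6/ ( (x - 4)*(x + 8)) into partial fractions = 1/(2*(x + 8)) - 1/(2*(x - 4))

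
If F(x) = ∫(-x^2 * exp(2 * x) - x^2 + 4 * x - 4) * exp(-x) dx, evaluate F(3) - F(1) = -5*exp(3) - exp(-1) + 5*exp(-3) + E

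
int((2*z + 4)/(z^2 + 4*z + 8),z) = log((z + 2)^2 + 4) + C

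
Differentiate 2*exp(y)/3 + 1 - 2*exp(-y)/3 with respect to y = (2*exp(2*y) + 2)*exp(-y)/3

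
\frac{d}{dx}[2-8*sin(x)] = -8*cos(x)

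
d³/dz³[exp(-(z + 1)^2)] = (-8*z^3 - 24*z^2 - 12*z + 4)*exp(-z^2 - 2*z - 1)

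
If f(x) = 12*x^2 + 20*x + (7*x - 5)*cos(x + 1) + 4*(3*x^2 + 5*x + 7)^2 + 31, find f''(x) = 432*x^2 - 7*x*cos(x + 1) + 720*x - 14*sin(x + 1) + 5*cos(x + 1) + 560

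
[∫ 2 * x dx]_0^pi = pi^2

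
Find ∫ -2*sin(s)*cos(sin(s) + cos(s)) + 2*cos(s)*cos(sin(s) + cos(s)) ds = 2*sin(sqrt(2)*sin(s + pi/4)) + C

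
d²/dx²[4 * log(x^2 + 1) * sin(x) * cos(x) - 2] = 4*(-2*x^4*log(x^2 + 1)*sin(2*x) + 4*x^3*cos(2*x) - 4*x^2*log(x^2 + 1)*sin(2*x) - x^2*sin(2*x) + 4*x*cos(2*x) - 2*log(x^2 + 1)*sin(2*x) + sin(2*x))/(x^4 + 2*x^2 + 1)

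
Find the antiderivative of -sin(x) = cos(x) + C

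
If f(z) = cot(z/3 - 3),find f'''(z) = -2*cot(z/3 - 3)^4/9 - 8*cot(z/3 - 3)^2/27 - 2/27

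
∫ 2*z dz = z^2 + C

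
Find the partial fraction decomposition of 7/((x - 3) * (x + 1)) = -7/(4*(x + 1)) + 7/(4*(x - 3))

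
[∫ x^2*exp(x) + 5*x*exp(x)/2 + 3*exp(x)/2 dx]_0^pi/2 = -1 + (pi/2 + 2 + pi^2/2)*exp(pi/2)/2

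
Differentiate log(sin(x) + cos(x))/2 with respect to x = 1/(2*tan(x + pi/4))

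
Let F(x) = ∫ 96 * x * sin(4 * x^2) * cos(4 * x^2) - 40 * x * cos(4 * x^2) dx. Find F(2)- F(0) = (-5 + 6*sin(16))*sin(16)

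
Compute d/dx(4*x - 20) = 4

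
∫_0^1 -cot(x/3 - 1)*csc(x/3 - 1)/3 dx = -csc(2/3) + csc(1)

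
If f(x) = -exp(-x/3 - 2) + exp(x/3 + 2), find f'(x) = (exp(2*x/3 + 4) + 1)*exp(-x/3 - 2)/3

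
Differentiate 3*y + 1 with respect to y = 3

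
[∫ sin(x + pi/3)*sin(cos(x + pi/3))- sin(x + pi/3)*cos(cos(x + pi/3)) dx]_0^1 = -cos(1/2) - sin(1/2) + sin(cos(1 + pi/3)) + cos(cos(1 + pi/3))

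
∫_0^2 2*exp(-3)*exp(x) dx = -2*exp(-3) + 2*exp(-1)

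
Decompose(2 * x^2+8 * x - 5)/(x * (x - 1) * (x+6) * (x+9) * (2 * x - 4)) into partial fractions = 17/(1188*(x + 9)) - 19/(2016*(x + 6)) - 1/(28*(x - 1)) + 19/(352*(x - 2)) - 5/(216*x)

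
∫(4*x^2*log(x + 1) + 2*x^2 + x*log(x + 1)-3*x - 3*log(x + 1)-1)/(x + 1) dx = (2*x^2 - 3*x - 1)*log(x + 1) + C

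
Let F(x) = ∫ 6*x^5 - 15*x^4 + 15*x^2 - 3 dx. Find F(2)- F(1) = 2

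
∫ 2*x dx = x^2 + C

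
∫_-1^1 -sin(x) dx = 0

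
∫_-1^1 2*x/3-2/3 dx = -4/3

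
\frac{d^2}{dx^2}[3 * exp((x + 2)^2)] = 12*x^2*exp(x^2 + 4*x + 4) + 48*x*exp(x^2 + 4*x + 4) + 54*exp(x^2 + 4*x + 4)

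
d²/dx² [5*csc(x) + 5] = -5/sin(x) + 10/sin(x)^3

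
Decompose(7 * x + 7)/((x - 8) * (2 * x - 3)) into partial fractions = -35/(13*(2*x - 3)) + 63/(13*(x - 8))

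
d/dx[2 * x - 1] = 2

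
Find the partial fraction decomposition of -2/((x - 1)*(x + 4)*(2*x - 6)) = -1/(35*(x + 4)) + 1/(10*(x - 1)) - 1/(14*(x - 3))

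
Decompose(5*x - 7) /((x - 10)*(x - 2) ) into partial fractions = -3/(8*(x - 2)) + 43/(8*(x - 10))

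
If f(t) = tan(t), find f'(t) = cos(t)^(-2)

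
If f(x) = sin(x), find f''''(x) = sin(x)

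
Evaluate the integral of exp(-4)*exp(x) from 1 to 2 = -exp(-3) + exp(-2)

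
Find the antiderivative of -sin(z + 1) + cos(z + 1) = sqrt(2)*sin(z + pi/4 + 1) + C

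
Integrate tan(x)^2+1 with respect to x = tan(x) + C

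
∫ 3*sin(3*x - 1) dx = -cos(3*x - 1) + C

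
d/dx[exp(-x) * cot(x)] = (-cot(x)^2 - cot(x) - 1)*exp(-x)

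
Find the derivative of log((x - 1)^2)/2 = 1/(x - 1)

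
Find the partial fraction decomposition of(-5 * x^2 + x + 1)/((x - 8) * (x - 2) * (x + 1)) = -5/(27*(x + 1)) + 17/(18*(x - 2)) - 311/(54*(x - 8))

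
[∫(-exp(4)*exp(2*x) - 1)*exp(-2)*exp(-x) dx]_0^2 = -exp(4) - exp(-2) + exp(-4) + exp(2)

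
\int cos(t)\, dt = sin(t) + C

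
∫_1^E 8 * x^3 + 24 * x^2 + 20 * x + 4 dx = -2*(1 + E)^2 - 24 + 2*(1 + E)^4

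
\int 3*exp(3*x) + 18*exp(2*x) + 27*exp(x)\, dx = (exp(x) + 3)^3 + C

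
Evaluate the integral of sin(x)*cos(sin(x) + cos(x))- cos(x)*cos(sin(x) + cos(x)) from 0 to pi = 2*sin(1)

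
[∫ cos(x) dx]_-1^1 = 2*sin(1)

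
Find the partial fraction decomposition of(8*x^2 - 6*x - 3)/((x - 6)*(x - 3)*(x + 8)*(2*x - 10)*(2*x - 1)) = 32/(8415*(2*x - 1)) + 557/(68068*(x + 8)) + 17/(220*(x - 3)) - 167/(468*(x - 5)) + 83/(308*(x - 6))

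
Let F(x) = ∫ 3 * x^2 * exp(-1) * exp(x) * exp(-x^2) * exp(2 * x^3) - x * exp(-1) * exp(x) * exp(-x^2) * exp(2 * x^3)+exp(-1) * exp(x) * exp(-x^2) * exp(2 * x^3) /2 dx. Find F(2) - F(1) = -E/2 + exp(13)/2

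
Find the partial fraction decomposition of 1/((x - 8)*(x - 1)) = -1/(7*(x - 1)) + 1/(7*(x - 8))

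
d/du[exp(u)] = exp(u)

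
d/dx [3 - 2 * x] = -2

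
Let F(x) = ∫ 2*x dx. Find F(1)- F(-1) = 0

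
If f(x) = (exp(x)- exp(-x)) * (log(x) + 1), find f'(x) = (x*exp(2*x)*log(x) + x*exp(2*x) + x*log(x) + x + exp(2*x) - 1)*exp(-x)/x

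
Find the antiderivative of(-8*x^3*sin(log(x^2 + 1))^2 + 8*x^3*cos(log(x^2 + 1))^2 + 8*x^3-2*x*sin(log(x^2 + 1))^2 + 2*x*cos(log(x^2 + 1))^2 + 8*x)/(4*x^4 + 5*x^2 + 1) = log(4*x^2 + 1) + sin(2*log(x^2 + 1))/2 + C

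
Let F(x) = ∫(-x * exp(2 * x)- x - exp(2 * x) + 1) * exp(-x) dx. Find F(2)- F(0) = -2*exp(2) + 2*exp(-2)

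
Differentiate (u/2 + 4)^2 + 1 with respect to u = u/2 + 4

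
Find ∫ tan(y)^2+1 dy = tan(y) + C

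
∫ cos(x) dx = sin(x) + C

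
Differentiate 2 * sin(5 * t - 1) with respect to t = 10*cos(5*t - 1)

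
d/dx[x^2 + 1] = 2*x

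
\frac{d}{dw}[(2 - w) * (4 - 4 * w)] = 8*w - 12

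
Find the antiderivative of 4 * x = 2*x^2 + C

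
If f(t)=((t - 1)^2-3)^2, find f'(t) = 4*t^3 - 12*t^2 + 8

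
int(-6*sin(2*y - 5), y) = 3*cos(2*y - 5) + C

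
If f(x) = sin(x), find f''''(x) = sin(x)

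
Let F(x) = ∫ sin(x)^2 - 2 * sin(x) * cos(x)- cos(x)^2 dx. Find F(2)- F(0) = -(cos(2) + sin(2))*sin(2)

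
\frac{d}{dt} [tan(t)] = cos(t)^(-2)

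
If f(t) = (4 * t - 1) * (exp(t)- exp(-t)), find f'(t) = (4*t*exp(2*t) + 4*t + 3*exp(2*t) - 5)*exp(-t)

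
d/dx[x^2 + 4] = 2*x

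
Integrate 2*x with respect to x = x^2 + C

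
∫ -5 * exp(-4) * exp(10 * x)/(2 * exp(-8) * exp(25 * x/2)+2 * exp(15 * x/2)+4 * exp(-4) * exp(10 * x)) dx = exp(4 - 5*x/2)/(exp(4 - 5*x/2) + 1) + C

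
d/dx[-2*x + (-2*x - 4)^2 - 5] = 8*x + 14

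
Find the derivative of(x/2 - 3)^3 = 3*x^2/8 - 9*x/2 + 27/2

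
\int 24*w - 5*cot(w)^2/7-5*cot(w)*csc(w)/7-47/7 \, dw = 6*w*(2*w - 1) + 5*cot(w)/7 + 5*csc(w)/7 + C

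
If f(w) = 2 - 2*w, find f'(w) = -2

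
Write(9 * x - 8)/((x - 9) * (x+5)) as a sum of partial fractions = 53/(14*(x + 5)) + 73/(14*(x - 9))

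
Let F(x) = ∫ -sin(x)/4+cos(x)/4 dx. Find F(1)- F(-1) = sin(1)/2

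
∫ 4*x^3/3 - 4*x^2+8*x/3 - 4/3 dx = x^4/3 - 4*x^3/3 + 4*x^2/3 - 4*x/3 + C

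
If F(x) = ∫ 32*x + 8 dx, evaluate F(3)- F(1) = 144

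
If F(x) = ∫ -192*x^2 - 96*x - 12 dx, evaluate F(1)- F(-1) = -152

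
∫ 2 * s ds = s^2 + C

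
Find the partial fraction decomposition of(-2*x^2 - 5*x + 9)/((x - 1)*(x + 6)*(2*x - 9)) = -72/(49*(2*x - 9)) - 11/(49*(x + 6)) - 2/(49*(x - 1))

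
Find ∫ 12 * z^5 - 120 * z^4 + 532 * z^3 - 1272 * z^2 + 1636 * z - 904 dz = 2*z^6 - 24*z^5 + 133*z^4 - 424*z^3 + 818*z^2 - 904*z + C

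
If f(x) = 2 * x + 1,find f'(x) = 2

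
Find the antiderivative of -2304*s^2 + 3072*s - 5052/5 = -768*s^3 + 1536*s^2 - 5052*s/5 + C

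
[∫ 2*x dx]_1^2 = 3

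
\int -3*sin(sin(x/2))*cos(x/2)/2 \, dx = 3*cos(sin(x/2)) + C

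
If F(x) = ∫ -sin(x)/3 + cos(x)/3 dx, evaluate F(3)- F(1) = cos(3)/3 - sin(1)/3 - cos(1)/3 + sin(3)/3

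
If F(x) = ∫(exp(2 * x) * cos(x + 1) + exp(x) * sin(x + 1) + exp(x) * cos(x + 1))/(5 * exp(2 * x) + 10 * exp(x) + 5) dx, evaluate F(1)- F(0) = -sin(1)/10 + E*sin(2)/(5*(1 + E))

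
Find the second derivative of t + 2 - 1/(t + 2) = -2/(t^3 + 6*t^2 + 12*t + 8)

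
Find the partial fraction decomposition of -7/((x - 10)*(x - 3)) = 1/(x - 3) - 1/(x - 10)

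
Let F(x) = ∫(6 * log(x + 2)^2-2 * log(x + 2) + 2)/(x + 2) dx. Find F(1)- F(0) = -2*log(2) - log(3)^2 - 2*log(2)^3 + log(2)^2 + 2*log(3) + 2*log(3)^3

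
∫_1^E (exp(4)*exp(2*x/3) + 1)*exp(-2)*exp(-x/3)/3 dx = -exp(7/3) - exp(-2 - E/3) + exp(-7/3) + exp(E/3 + 2)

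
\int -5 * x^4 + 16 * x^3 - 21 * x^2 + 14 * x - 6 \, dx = -x^5 + 4*x^4 - 7*x^3 + 7*x^2 - 6*x + C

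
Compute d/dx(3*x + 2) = 3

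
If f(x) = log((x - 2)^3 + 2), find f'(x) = (3*x^2 - 12*x + 12)/(x^3 - 6*x^2 + 12*x - 6)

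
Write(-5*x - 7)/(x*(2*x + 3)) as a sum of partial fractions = -1/(3*(2*x + 3)) - 7/(3*x)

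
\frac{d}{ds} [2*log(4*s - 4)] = 2/(s - 1)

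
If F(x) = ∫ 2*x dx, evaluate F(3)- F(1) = 8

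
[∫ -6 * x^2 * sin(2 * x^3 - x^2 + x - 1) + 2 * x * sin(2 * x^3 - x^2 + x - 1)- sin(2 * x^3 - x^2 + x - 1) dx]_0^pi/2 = -cos(1) + sin(-pi^3/4 + 1 + pi^2/4)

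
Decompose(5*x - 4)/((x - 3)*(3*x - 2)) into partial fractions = 2/(7*(3*x - 2)) + 11/(7*(x - 3))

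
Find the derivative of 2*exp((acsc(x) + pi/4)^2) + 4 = (-4*exp(acsc(x)^2 + pi*acsc(x)/2 + pi^2/16)*acsc(x) - pi*exp(acsc(x)^2 + pi*acsc(x)/2 + pi^2/16))/(x^2*sqrt(1 - 1/x^2))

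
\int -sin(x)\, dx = cos(x) + C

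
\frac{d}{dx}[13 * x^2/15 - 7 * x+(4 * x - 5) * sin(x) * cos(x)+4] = 4*x*cos(2*x) + 26*x/15 + 2*sin(2*x) - 5*cos(2*x) - 7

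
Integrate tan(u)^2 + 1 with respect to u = tan(u) + C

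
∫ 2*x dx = x^2 + C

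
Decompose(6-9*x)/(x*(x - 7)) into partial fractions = -57/(7*(x - 7)) - 6/(7*x)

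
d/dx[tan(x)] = cos(x)^(-2)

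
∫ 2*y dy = y^2 + C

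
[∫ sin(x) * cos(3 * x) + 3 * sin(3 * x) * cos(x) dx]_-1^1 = 0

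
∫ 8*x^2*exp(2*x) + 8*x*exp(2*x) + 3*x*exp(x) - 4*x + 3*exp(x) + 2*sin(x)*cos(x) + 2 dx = 4*x^2*exp(2*x) - 2*x^2 + 3*x*exp(x) + 2*x + sin(x)^2 + C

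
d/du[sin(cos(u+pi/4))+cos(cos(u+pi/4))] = sin(u + pi/4)*sin(cos(u + pi/4)) - sin(u + pi/4)*cos(cos(u + pi/4))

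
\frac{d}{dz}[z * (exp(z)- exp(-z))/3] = (z*exp(2*z) + z + exp(2*z) - 1)*exp(-z)/3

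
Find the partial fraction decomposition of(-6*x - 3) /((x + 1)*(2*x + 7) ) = -36/(5*(2*x + 7)) + 3/(5*(x + 1))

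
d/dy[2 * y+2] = 2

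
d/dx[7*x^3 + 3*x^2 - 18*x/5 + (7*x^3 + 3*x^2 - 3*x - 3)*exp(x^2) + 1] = 14*x^4*exp(x^2) + 6*x^3*exp(x^2) + 15*x^2*exp(x^2) + 21*x^2 + 6*x - 3*exp(x^2) - 18/5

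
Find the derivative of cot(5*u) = -5/sin(5*u)^2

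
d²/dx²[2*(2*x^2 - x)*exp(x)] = 4*x^2*exp(x) + 14*x*exp(x) + 4*exp(x)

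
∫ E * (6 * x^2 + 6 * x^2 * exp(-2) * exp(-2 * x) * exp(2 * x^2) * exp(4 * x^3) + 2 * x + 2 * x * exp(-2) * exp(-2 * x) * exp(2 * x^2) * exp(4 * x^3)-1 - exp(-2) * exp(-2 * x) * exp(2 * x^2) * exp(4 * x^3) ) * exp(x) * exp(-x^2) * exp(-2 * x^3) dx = 2*sinh(2*x^3 + x^2 - x - 1) + C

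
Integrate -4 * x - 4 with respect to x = -2*x^2 - 4*x + C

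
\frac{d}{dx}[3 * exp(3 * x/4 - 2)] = 9*exp(3*x/4 - 2)/4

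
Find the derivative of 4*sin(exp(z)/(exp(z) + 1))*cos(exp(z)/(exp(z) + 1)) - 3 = 4*exp(z)*cos(2*exp(z)/(exp(z) + 1))/(exp(2*z) + 2*exp(z) + 1)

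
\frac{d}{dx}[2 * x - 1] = 2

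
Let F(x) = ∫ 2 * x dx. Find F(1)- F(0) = 1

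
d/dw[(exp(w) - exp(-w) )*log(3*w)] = (w*exp(2*w)*log(w) + w*exp(2*w)*log(3) + w*log(w) + w*log(3) + exp(2*w) - 1)*exp(-w)/w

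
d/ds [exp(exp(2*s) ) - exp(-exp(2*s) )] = (2*exp(2*s) + 2*exp(2*s + 2*exp(2*s)))*exp(-exp(2*s))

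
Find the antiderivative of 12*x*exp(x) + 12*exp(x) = 12*x*exp(x) + C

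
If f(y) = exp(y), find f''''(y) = exp(y)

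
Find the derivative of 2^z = 2^z*log(2)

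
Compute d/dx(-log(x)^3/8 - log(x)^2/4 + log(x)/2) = (-3*log(x)^2 - 4*log(x) + 4)/(8*x)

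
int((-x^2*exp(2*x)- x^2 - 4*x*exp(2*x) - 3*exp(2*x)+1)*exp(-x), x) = -2*(x^2 + 2*x + 1)*sinh(x) + C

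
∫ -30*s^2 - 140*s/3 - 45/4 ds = -10*s^3 - 70*s^2/3 - 45*s/4 + C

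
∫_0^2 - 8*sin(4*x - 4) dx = 0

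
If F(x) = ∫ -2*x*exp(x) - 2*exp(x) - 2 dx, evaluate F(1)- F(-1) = -2*E - 4 - 2*exp(-1)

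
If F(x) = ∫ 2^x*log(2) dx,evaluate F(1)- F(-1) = 3/2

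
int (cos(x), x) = sin(x) + C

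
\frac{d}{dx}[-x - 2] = -1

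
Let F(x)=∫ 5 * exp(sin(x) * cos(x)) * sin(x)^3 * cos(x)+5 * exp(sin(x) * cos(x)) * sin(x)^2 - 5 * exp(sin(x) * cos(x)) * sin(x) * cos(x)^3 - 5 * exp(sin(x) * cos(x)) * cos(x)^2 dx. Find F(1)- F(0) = -5*exp(sin(2)/2)*sin(2)/2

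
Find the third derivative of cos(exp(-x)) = (exp(2*x)*sin(exp(-x)) + 3*exp(x)*cos(exp(-x)) - sin(exp(-x)))*exp(-3*x)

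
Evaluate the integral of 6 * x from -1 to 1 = 0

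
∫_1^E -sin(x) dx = cos(E) - cos(1)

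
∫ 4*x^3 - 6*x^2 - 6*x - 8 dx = x^4 - 2*x^3 - 3*x^2 - 8*x + C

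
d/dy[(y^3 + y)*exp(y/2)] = y^3*exp(y/2)/2 + 3*y^2*exp(y/2) + y*exp(y/2)/2 + exp(y/2)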